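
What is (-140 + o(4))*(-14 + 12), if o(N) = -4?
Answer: 288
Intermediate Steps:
(-140 + o(4))*(-14 + 12) = (-140 - 4)*(-14 + 12) = -144*(-2) = 288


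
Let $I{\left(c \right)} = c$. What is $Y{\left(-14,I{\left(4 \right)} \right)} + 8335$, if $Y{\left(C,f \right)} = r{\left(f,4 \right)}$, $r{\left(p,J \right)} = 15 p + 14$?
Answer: $8409$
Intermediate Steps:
$r{\left(p,J \right)} = 14 + 15 p$
$Y{\left(C,f \right)} = 14 + 15 f$
$Y{\left(-14,I{\left(4 \right)} \right)} + 8335 = \left(14 + 15 \cdot 4\right) + 8335 = \left(14 + 60\right) + 8335 = 74 + 8335 = 8409$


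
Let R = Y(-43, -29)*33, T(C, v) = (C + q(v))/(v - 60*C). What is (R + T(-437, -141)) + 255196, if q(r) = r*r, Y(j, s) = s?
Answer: 6630318325/26079 ≈ 2.5424e+5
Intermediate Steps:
q(r) = r**2
T(C, v) = (C + v**2)/(v - 60*C)
R = -957 (R = -29*33 = -957)
(R + T(-437, -141)) + 255196 = (-957 + (-437 + (-141)**2)/(-141 - 60*(-437))) + 255196 = (-957 + (-437 + 19881)/(-141 + 26220)) + 255196 = (-957 + 19444/26079) + 255196 = -24938159/26079 + 255196 = 6630318325/26079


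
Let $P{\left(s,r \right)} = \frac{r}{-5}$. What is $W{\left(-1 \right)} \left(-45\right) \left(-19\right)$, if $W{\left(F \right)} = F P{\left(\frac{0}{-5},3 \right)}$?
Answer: $513$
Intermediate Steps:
$P{\left(s,r \right)} = - \frac{r}{5}$ ($P{\left(s,r \right)} = r \left(- \frac{1}{5}\right) = - \frac{r}{5}$)
$W{\left(F \right)} = - \frac{3 F}{5}$ ($W{\left(F \right)} = F \left(\left(- \frac{1}{5}\right) 3\right) = F \left(- \frac{3}{5}\right) = - \frac{3 F}{5}$)
$W{\left(-1 \right)} \left(-45\right) \left(-19\right) = \left(- \frac{3}{5}\right) \left(-1\right) \left(-45\right) \left(-19\right) = \frac{3}{5} \left(-45\right) \left(-19\right) = \left(-27\right) \left(-19\right) = 513$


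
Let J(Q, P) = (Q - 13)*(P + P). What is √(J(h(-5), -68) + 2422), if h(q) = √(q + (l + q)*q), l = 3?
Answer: √(4190 - 136*√5) ≈ 62.337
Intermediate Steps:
h(q) = √(q + q*(3 + q)) (h(q) = √(q + (3 + q)*q) = √(q + q*(3 + q)))
J(Q, P) = 2*P*(-13 + Q) (J(Q, P) = (-13 + Q)*(2*P) = 2*P*(-13 + Q))
√(J(h(-5), -68) + 2422) = √(2*(-68)*(-13 + √(-5*(4 - 5))) + 2422) = √(2*(-68)*(-13 + √(-5*(-1))) + 2422) = √(2*(-68)*(-13 + √5) + 2422) = √((1768 - 136*√5) + 2422) = √(4190 - 136*√5)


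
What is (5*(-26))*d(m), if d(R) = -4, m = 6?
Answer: 520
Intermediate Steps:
(5*(-26))*d(m) = (5*(-26))*(-4) = -130*(-4) = 520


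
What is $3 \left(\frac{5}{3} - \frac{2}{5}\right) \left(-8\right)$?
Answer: $- \frac{152}{5} \approx -30.4$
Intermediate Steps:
$3 \left(\frac{5}{3} - \frac{2}{5}\right) \left(-8\right) = 3 \cdot \frac{19}{15} \left(-8\right) = \frac{19}{5} \left(-8\right) = - \frac{152}{5}$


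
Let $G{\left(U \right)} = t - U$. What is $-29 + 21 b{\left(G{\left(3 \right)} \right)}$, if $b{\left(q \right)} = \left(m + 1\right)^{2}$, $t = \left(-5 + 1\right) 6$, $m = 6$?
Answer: $1000$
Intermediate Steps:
$t = -24$ ($t = \left(-4\right) 6 = -24$)
$G{\left(U \right)} = -24 - U$
$b{\left(q \right)} = 49$ ($b{\left(q \right)} = \left(6 + 1\right)^{2} = 7^{2} = 49$)
$-29 + 21 b{\left(G{\left(3 \right)} \right)} = -29 + 21 \cdot 49 = -29 + 1029 = 1000$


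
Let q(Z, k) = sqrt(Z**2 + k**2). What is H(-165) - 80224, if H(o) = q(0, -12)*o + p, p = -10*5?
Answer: -82254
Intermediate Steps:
p = -50
H(o) = -50 + 12*o (H(o) = sqrt(0**2 + (-12)**2)*o - 50 = sqrt(0 + 144)*o - 50 = sqrt(144)*o - 50 = 12*o - 50 = -50 + 12*o)
H(-165) - 80224 = (-50 + 12*(-165)) - 80224 = (-50 - 1980) - 80224 = -2030 - 80224 = -82254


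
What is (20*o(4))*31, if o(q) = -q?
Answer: -2480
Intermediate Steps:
(20*o(4))*31 = (20*(-1*4))*31 = (20*(-4))*31 = -80*31 = -2480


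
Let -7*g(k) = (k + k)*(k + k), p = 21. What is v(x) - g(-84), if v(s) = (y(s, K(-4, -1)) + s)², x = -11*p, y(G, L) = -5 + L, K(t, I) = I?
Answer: 60201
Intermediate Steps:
x = -231 (x = -11*21 = -231)
g(k) = -4*k²/7 (g(k) = -(k + k)*(k + k)/7 = -2*k*2*k/7 = -4*k²/7)
v(s) = (-6 + s)² (v(s) = ((-5 - 1) + s)² = (-6 + s)²)
v(x) - g(-84) = (-6 - 231)² - (-4)*(-84)²/7 = (-237)² - (-4)*7056/7 = 56169 - 1*(-4032) = 56169 + 4032 = 60201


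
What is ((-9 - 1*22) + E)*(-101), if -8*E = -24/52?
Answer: 162509/52 ≈ 3125.2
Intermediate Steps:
E = 3/52 (E = -(-3)/52 = -1/8*(-6/13) = 3/52 ≈ 0.057692)
((-9 - 1*22) + E)*(-101) = ((-9 - 1*22) + 3/52)*(-101) = ((-9 - 22) + 3/52)*(-101) = (-31 + 3/52)*(-101) = -1609/52*(-101) = 162509/52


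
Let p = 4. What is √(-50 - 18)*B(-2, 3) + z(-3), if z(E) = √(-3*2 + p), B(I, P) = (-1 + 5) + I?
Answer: I*(√2 + 4*√17) ≈ 17.907*I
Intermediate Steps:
B(I, P) = 4 + I
z(E) = I*√2 (z(E) = √(-3*2 + 4) = √(-6 + 4) = √(-2) = I*√2)
√(-50 - 18)*B(-2, 3) + z(-3) = √(-50 - 18)*(4 - 2) + I*√2 = √(-68)*2 + I*√2 = (2*I*√17)*2 + I*√2 = 4*I*√17 + I*√2 = I*√2 + 4*I*√17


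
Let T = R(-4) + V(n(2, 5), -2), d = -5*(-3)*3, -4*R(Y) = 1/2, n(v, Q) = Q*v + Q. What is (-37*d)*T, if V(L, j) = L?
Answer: -198135/8 ≈ -24767.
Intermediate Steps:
n(v, Q) = Q + Q*v
R(Y) = -⅛ (R(Y) = -¼/2 = -¼*½ = -⅛)
d = 45 (d = 15*3 = 45)
T = 119/8 (T = -⅛ + 5*(1 + 2) = -⅛ + 5*3 = -⅛ + 15 = 119/8 ≈ 14.875)
(-37*d)*T = -37*45*(119/8) = -1665*119/8 = -198135/8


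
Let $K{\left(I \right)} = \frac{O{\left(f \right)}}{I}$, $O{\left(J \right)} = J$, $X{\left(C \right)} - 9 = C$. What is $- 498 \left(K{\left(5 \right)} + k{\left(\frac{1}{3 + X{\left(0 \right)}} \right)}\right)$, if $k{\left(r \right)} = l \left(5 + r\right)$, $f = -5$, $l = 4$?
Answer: $-9628$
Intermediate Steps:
$X{\left(C \right)} = 9 + C$
$K{\left(I \right)} = - \frac{5}{I}$
$k{\left(r \right)} = 20 + 4 r$ ($k{\left(r \right)} = 4 \left(5 + r\right) = 20 + 4 r$)
$- 498 \left(K{\left(5 \right)} + k{\left(\frac{1}{3 + X{\left(0 \right)}} \right)}\right) = - 498 \left(- \frac{5}{5} + \left(20 + \frac{4}{3 + \left(9 + 0\right)}\right)\right) = - 498 \left(\left(-5\right) \frac{1}{5} + \left(20 + \frac{4}{3 + 9}\right)\right) = - 498 \left(-1 + \left(20 + \frac{4}{12}\right)\right) = - 498 \left(-1 + \left(20 + 4 \cdot \frac{1}{12}\right)\right) = - 498 \left(-1 + \left(20 + \frac{1}{3}\right)\right) = - 498 \left(-1 + \frac{61}{3}\right) = \left(-498\right) \frac{58}{3} = -9628$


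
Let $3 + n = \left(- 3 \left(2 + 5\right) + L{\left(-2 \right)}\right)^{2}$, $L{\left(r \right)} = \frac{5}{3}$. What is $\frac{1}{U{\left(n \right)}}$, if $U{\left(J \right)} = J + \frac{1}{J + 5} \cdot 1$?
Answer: $\frac{30438}{11285815} \approx 0.002697$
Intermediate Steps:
$L{\left(r \right)} = \frac{5}{3}$ ($L{\left(r \right)} = 5 \cdot \frac{1}{3} = \frac{5}{3}$)
$n = \frac{3337}{9}$ ($n = -3 + \left(- 3 \left(2 + 5\right) + \frac{5}{3}\right)^{2} = -3 + \left(\left(-3\right) 7 + \frac{5}{3}\right)^{2} = -3 + \left(-21 + \frac{5}{3}\right)^{2} = -3 + \left(- \frac{58}{3}\right)^{2} = -3 + \frac{3364}{9} = \frac{3337}{9} \approx 370.78$)
$U{\left(J \right)} = J + \frac{1}{5 + J}$ ($U{\left(J \right)} = J + \frac{1}{5 + J} 1 = J + \frac{1}{5 + J}$)
$\frac{1}{U{\left(n \right)}} = \frac{1}{\frac{1}{5 + \frac{3337}{9}} \left(1 + \left(\frac{3337}{9}\right)^{2} + 5 \cdot \frac{3337}{9}\right)} = \frac{1}{\frac{1}{\frac{3382}{9}} \left(1 + \frac{11135569}{81} + \frac{16685}{9}\right)} = \frac{1}{\frac{9}{3382} \cdot \frac{11285815}{81}} = \frac{1}{\frac{11285815}{30438}} = \frac{30438}{11285815}$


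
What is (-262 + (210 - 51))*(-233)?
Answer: 23999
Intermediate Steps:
(-262 + (210 - 51))*(-233) = (-262 + 159)*(-233) = -103*(-233) = 23999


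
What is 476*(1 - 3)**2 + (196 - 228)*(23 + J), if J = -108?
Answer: 4624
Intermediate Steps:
476*(1 - 3)**2 + (196 - 228)*(23 + J) = 476*(1 - 3)**2 + (196 - 228)*(23 - 108) = 476*(-2)**2 - 32*(-85) = 476*4 + 2720 = 1904 + 2720 = 4624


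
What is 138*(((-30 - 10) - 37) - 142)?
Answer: -30222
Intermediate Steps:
138*(((-30 - 10) - 37) - 142) = 138*((-40 - 37) - 142) = 138*(-77 - 142) = 138*(-219) = -30222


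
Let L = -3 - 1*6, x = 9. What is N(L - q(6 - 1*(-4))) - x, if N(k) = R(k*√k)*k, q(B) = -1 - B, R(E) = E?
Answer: -9 + 4*√2 ≈ -3.3431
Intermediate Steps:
L = -9 (L = -3 - 6 = -9)
N(k) = k^(5/2) (N(k) = (k*√k)*k = k^(3/2)*k = k^(5/2))
N(L - q(6 - 1*(-4))) - x = (-9 - (-1 - (6 - 1*(-4))))^(5/2) - 1*9 = (-9 - (-1 - (6 + 4)))^(5/2) - 9 = (-9 - (-1 - 1*10))^(5/2) - 9 = (-9 - (-1 - 10))^(5/2) - 9 = (-9 - 1*(-11))^(5/2) - 9 = (-9 + 11)^(5/2) - 9 = 2^(5/2) - 9 = 4*√2 - 9 = -9 + 4*√2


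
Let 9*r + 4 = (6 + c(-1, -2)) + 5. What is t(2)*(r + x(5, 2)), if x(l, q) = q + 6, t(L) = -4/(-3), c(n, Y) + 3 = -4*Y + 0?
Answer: 112/9 ≈ 12.444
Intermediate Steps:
c(n, Y) = -3 - 4*Y (c(n, Y) = -3 + (-4*Y + 0) = -3 - 4*Y)
t(L) = 4/3 (t(L) = -4*(-⅓) = 4/3)
x(l, q) = 6 + q
r = 4/3 (r = -4/9 + ((6 + (-3 - 4*(-2))) + 5)/9 = -4/9 + ((6 + (-3 + 8)) + 5)/9 = -4/9 + ((6 + 5) + 5)/9 = -4/9 + (11 + 5)/9 = -4/9 + (⅑)*16 = -4/9 + 16/9 = 4/3 ≈ 1.3333)
t(2)*(r + x(5, 2)) = 4*(4/3 + (6 + 2))/3 = 4*(4/3 + 8)/3 = (4/3)*(28/3) = 112/9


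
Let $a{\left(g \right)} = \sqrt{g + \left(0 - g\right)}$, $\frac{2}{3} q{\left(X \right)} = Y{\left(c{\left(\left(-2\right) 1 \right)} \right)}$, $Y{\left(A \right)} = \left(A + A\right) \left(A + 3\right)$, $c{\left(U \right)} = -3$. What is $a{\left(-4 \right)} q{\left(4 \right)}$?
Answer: $0$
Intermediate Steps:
$Y{\left(A \right)} = 2 A \left(3 + A\right)$
$q{\left(X \right)} = 0$ ($q{\left(X \right)} = \frac{3 \cdot 2 \left(-3\right) \left(3 - 3\right)}{2} = \frac{3 \cdot 2 \left(-3\right) 0}{2} = \frac{3}{2} \cdot 0 = 0$)
$a{\left(g \right)} = 0$ ($a{\left(g \right)} = \sqrt{g - g} = \sqrt{0} = 0$)
$a{\left(-4 \right)} q{\left(4 \right)} = 0 \cdot 0 = 0$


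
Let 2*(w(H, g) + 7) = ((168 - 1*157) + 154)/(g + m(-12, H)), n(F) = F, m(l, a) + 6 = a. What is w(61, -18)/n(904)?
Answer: -353/66896 ≈ -0.0052768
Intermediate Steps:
m(l, a) = -6 + a
w(H, g) = -7 + 165/(2*(-6 + H + g)) (w(H, g) = -7 + (((168 - 1*157) + 154)/(g + (-6 + H)))/2 = -7 + (((168 - 157) + 154)/(-6 + H + g))/2 = -7 + ((11 + 154)/(-6 + H + g))/2 = -7 + (165/(-6 + H + g))/2 = -7 + 165/(2*(-6 + H + g)))
w(61, -18)/n(904) = ((249/2 - 7*61 - 7*(-18))/(-6 + 61 - 18))/904 = ((249/2 - 427 + 126)/37)*(1/904) = ((1/37)*(-353/2))*(1/904) = -353/74*1/904 = -353/66896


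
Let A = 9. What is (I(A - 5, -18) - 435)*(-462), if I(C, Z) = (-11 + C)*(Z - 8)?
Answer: 116886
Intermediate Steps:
I(C, Z) = (-11 + C)*(-8 + Z)
(I(A - 5, -18) - 435)*(-462) = ((88 - 11*(-18) - 8*(9 - 5) + (9 - 5)*(-18)) - 435)*(-462) = ((88 + 198 - 8*4 + 4*(-18)) - 435)*(-462) = ((88 + 198 - 32 - 72) - 435)*(-462) = (182 - 435)*(-462) = -253*(-462) = 116886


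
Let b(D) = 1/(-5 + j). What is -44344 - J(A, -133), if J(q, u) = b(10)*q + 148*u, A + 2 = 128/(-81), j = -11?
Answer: -15979825/648 ≈ -24660.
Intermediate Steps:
b(D) = -1/16 (b(D) = 1/(-5 - 11) = 1/(-16) = -1/16)
A = -290/81 (A = -2 + 128/(-81) = -2 + 128*(-1/81) = -2 - 128/81 = -290/81 ≈ -3.5802)
J(q, u) = 148*u - q/16 (J(q, u) = -q/16 + 148*u = 148*u - q/16)
-44344 - J(A, -133) = -44344 - (148*(-133) - 1/16*(-290/81)) = -44344 - (-19684 + 145/648) = -44344 - 1*(-12755087/648) = -44344 + 12755087/648 = -15979825/648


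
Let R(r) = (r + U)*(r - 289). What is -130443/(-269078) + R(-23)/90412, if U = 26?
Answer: 2885438877/6081970034 ≈ 0.47442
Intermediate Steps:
R(r) = (-289 + r)*(26 + r) (R(r) = (r + 26)*(r - 289) = (26 + r)*(-289 + r) = (-289 + r)*(26 + r))
-130443/(-269078) + R(-23)/90412 = -130443/(-269078) + (-7514 + (-23)² - 263*(-23))/90412 = -130443*(-1/269078) + (-7514 + 529 + 6049)*(1/90412) = 130443/269078 - 936*1/90412 = 130443/269078 - 234/22603 = 2885438877/6081970034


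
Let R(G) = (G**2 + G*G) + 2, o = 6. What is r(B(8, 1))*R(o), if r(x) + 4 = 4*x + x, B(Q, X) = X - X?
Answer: -296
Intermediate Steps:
R(G) = 2 + 2*G**2 (R(G) = (G**2 + G**2) + 2 = 2*G**2 + 2 = 2 + 2*G**2)
B(Q, X) = 0
r(x) = -4 + 5*x (r(x) = -4 + (4*x + x) = -4 + 5*x)
r(B(8, 1))*R(o) = (-4 + 5*0)*(2 + 2*6**2) = (-4 + 0)*(2 + 2*36) = -4*(2 + 72) = -4*74 = -296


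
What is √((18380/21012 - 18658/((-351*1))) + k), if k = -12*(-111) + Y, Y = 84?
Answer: √61697936178021/204867 ≈ 38.341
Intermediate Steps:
k = 1416 (k = -12*(-111) + 84 = 1332 + 84 = 1416)
√((18380/21012 - 18658/((-351*1))) + k) = √((18380/21012 - 18658/((-351*1))) + 1416) = √((18380*(1/21012) - 18658/(-351)) + 1416) = √((4595/5253 - 18658*(-1/351)) + 1416) = √((4595/5253 + 18658/351) + 1416) = √(33207773/614601 + 1416) = √(903482789/614601) = √61697936178021/204867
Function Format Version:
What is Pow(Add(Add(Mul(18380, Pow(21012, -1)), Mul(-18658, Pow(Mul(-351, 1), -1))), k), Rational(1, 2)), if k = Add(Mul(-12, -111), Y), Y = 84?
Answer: Mul(Rational(1, 204867), Pow(61697936178021, Rational(1, 2))) ≈ 38.341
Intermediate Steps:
k = 1416 (k = Add(Mul(-12, -111), 84) = Add(1332, 84) = 1416)
Pow(Add(Add(Mul(18380, Pow(21012, -1)), Mul(-18658, Pow(Mul(-351, 1), -1))), k), Rational(1, 2)) = Pow(Add(Add(Mul(18380, Pow(21012, -1)), Mul(-18658, Pow(Mul(-351, 1), -1))), 1416), Rational(1, 2)) = Pow(Add(Add(Mul(18380, Rational(1, 21012)), Mul(-18658, Pow(-351, -1))), 1416), Rational(1, 2)) = Pow(Add(Add(Rational(4595, 5253), Mul(-18658, Rational(-1, 351))), 1416), Rational(1, 2)) = Pow(Add(Add(Rational(4595, 5253), Rational(18658, 351)), 1416), Rational(1, 2)) = Pow(Add(Rational(33207773, 614601), 1416), Rational(1, 2)) = Pow(Rational(903482789, 614601), Rational(1, 2)) = Mul(Rational(1, 204867), Pow(61697936178021, Rational(1, 2)))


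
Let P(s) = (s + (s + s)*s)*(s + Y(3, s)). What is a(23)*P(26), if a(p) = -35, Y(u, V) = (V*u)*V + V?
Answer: -100318400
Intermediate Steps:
Y(u, V) = V + u*V² (Y(u, V) = u*V² + V = V + u*V²)
P(s) = (s + 2*s²)*(s + s*(1 + 3*s)) (P(s) = (s + (s + s)*s)*(s + s*(1 + s*3)) = (s + (2*s)*s)*(s + s*(1 + 3*s)) = (s + 2*s²)*(s + s*(1 + 3*s)))
a(23)*P(26) = -35*26²*(2 + 6*26² + 7*26) = -23660*(2 + 6*676 + 182) = -23660*(2 + 4056 + 182) = -23660*4240 = -35*2866240 = -100318400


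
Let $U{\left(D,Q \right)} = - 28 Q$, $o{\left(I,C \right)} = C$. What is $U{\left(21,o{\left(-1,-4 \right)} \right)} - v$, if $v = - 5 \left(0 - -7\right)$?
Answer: $147$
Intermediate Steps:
$v = -35$ ($v = - 5 \left(0 + 7\right) = \left(-5\right) 7 = -35$)
$U{\left(21,o{\left(-1,-4 \right)} \right)} - v = \left(-28\right) \left(-4\right) - -35 = 112 + 35 = 147$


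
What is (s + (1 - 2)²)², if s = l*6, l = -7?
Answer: 1681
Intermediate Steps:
s = -42 (s = -7*6 = -42)
(s + (1 - 2)²)² = (-42 + (1 - 2)²)² = (-42 + (-1)²)² = (-42 + 1)² = (-41)² = 1681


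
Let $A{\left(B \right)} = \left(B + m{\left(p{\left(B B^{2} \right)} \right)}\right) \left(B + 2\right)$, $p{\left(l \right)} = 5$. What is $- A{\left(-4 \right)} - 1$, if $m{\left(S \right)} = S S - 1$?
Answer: $39$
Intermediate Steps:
$m{\left(S \right)} = -1 + S^{2}$ ($m{\left(S \right)} = S^{2} - 1 = -1 + S^{2}$)
$A{\left(B \right)} = \left(2 + B\right) \left(24 + B\right)$ ($A{\left(B \right)} = \left(B - \left(1 - 5^{2}\right)\right) \left(B + 2\right) = \left(B + \left(-1 + 25\right)\right) \left(2 + B\right) = \left(B + 24\right) \left(2 + B\right) = \left(24 + B\right) \left(2 + B\right) = \left(2 + B\right) \left(24 + B\right)$)
$- A{\left(-4 \right)} - 1 = - (48 + \left(-4\right)^{2} + 26 \left(-4\right)) - 1 = - (48 + 16 - 104) - 1 = \left(-1\right) \left(-40\right) - 1 = 40 - 1 = 39$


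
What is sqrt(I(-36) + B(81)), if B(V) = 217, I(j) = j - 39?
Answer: sqrt(142) ≈ 11.916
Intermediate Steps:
I(j) = -39 + j
sqrt(I(-36) + B(81)) = sqrt((-39 - 36) + 217) = sqrt(-75 + 217) = sqrt(142)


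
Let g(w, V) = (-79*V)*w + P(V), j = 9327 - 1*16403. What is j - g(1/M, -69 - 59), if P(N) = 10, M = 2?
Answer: -12142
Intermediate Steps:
j = -7076 (j = 9327 - 16403 = -7076)
g(w, V) = 10 - 79*V*w (g(w, V) = (-79*V)*w + 10 = -79*V*w + 10 = 10 - 79*V*w)
j - g(1/M, -69 - 59) = -7076 - (10 - 79*(-69 - 59)/2) = -7076 - (10 - 79*(-128)*½) = -7076 - (10 + 5056) = -7076 - 1*5066 = -7076 - 5066 = -12142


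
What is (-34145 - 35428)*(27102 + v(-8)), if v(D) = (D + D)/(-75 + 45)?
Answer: -9428022758/5 ≈ -1.8856e+9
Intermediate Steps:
v(D) = -D/15 (v(D) = (2*D)/(-30) = (2*D)*(-1/30) = -D/15)
(-34145 - 35428)*(27102 + v(-8)) = (-34145 - 35428)*(27102 - 1/15*(-8)) = -69573*(27102 + 8/15) = -69573*406538/15 = -9428022758/5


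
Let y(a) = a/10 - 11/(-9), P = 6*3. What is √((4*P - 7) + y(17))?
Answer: √61130/30 ≈ 8.2415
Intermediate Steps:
P = 18
y(a) = 11/9 + a/10 (y(a) = a*(⅒) - 11*(-⅑) = a/10 + 11/9 = 11/9 + a/10)
√((4*P - 7) + y(17)) = √((4*18 - 7) + (11/9 + (⅒)*17)) = √((72 - 7) + (11/9 + 17/10)) = √(65 + 263/90) = √(6113/90) = √61130/30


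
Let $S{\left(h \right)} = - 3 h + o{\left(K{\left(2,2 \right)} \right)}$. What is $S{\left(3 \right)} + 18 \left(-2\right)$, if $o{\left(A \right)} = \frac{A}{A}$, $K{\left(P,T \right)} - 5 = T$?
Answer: $-44$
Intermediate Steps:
$K{\left(P,T \right)} = 5 + T$
$o{\left(A \right)} = 1$
$S{\left(h \right)} = 1 - 3 h$ ($S{\left(h \right)} = - 3 h + 1 = 1 - 3 h$)
$S{\left(3 \right)} + 18 \left(-2\right) = \left(1 - 9\right) + 18 \left(-2\right) = \left(1 - 9\right) - 36 = -8 - 36 = -44$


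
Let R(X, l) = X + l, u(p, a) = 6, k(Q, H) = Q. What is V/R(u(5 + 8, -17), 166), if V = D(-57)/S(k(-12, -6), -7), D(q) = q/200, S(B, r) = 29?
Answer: -57/997600 ≈ -5.7137e-5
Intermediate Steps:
D(q) = q/200 (D(q) = q*(1/200) = q/200)
V = -57/5800 (V = ((1/200)*(-57))/29 = -57/200*1/29 = -57/5800 ≈ -0.0098276)
V/R(u(5 + 8, -17), 166) = -57/(5800*(6 + 166)) = -57/5800/172 = -57/5800*1/172 = -57/997600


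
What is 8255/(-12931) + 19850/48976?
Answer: -73808265/316654328 ≈ -0.23309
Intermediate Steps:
8255/(-12931) + 19850/48976 = 8255*(-1/12931) + 19850*(1/48976) = -8255/12931 + 9925/24488 = -73808265/316654328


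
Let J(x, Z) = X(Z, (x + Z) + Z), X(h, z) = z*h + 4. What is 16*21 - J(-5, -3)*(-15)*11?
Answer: 6441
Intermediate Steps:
X(h, z) = 4 + h*z (X(h, z) = h*z + 4 = 4 + h*z)
J(x, Z) = 4 + Z*(x + 2*Z) (J(x, Z) = 4 + Z*((x + Z) + Z) = 4 + Z*((Z + x) + Z) = 4 + Z*(x + 2*Z))
16*21 - J(-5, -3)*(-15)*11 = 16*21 - (4 - 3*(-5 + 2*(-3)))*(-15)*11 = 336 - (4 - 3*(-5 - 6))*(-15)*11 = 336 - (4 - 3*(-11))*(-15)*11 = 336 - (4 + 33)*(-15)*11 = 336 - 37*(-15)*11 = 336 - (-555)*11 = 336 - 1*(-6105) = 336 + 6105 = 6441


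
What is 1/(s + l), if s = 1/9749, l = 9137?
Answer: 9749/89076614 ≈ 0.00010945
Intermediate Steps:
s = 1/9749 ≈ 0.00010257
1/(s + l) = 1/(1/9749 + 9137) = 1/(89076614/9749) = 9749/89076614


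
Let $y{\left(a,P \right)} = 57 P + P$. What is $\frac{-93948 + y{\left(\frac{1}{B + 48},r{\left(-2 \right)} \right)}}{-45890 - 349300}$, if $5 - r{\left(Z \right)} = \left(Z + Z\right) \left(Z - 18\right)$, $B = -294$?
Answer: $\frac{5461}{21955} \approx 0.24874$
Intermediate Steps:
$r{\left(Z \right)} = 5 - 2 Z \left(-18 + Z\right)$ ($r{\left(Z \right)} = 5 - \left(Z + Z\right) \left(Z - 18\right) = 5 - 2 Z \left(-18 + Z\right)$)
$y{\left(a,P \right)} = 58 P$
$\frac{-93948 + y{\left(\frac{1}{B + 48},r{\left(-2 \right)} \right)}}{-45890 - 349300} = \frac{-93948 + 58 \left(5 - 2 \left(-2\right)^{2} + 36 \left(-2\right)\right)}{-45890 - 349300} = \frac{-93948 + 58 \left(5 - 8 - 72\right)}{-395190} = \left(-93948 + 58 \left(5 - 8 - 72\right)\right) \left(- \frac{1}{395190}\right) = \left(-93948 + 58 \left(-75\right)\right) \left(- \frac{1}{395190}\right) = \left(-93948 - 4350\right) \left(- \frac{1}{395190}\right) = \left(-98298\right) \left(- \frac{1}{395190}\right) = \frac{5461}{21955}$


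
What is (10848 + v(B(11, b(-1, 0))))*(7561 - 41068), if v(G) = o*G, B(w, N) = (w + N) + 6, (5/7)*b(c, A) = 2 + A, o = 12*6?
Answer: -2056257576/5 ≈ -4.1125e+8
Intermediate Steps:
o = 72
b(c, A) = 14/5 + 7*A/5 (b(c, A) = 7*(2 + A)/5 = 14/5 + 7*A/5)
B(w, N) = 6 + N + w (B(w, N) = (N + w) + 6 = 6 + N + w)
v(G) = 72*G
(10848 + v(B(11, b(-1, 0))))*(7561 - 41068) = (10848 + 72*(6 + (14/5 + (7/5)*0) + 11))*(7561 - 41068) = (10848 + 72*(6 + (14/5 + 0) + 11))*(-33507) = (10848 + 72*(6 + 14/5 + 11))*(-33507) = (10848 + 72*(99/5))*(-33507) = (10848 + 7128/5)*(-33507) = (61368/5)*(-33507) = -2056257576/5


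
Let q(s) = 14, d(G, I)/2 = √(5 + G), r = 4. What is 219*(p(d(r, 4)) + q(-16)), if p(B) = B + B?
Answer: 5694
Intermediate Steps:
d(G, I) = 2*√(5 + G)
p(B) = 2*B
219*(p(d(r, 4)) + q(-16)) = 219*(2*(2*√(5 + 4)) + 14) = 219*(2*(2*√9) + 14) = 219*(2*(2*3) + 14) = 219*(2*6 + 14) = 219*(12 + 14) = 219*26 = 5694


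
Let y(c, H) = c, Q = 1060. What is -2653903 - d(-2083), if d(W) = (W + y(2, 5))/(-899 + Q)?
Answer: -427276302/161 ≈ -2.6539e+6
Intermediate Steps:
d(W) = 2/161 + W/161 (d(W) = (W + 2)/(-899 + 1060) = (2 + W)/161 = (2 + W)*(1/161) = 2/161 + W/161)
-2653903 - d(-2083) = -2653903 - (2/161 + (1/161)*(-2083)) = -2653903 - (2/161 - 2083/161) = -2653903 - 1*(-2081/161) = -2653903 + 2081/161 = -427276302/161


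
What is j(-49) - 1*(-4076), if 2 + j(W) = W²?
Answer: 6475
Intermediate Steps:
j(W) = -2 + W²
j(-49) - 1*(-4076) = (-2 + (-49)²) - 1*(-4076) = (-2 + 2401) + 4076 = 2399 + 4076 = 6475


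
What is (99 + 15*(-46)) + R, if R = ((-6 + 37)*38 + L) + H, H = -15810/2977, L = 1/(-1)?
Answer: 1728712/2977 ≈ 580.69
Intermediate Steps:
L = -1
H = -15810/2977 (H = -15810*1/2977 = -15810/2977 ≈ -5.3107)
R = 3488119/2977 (R = ((-6 + 37)*38 - 1) - 15810/2977 = (31*38 - 1) - 15810/2977 = (1178 - 1) - 15810/2977 = 1177 - 15810/2977 = 3488119/2977 ≈ 1171.7)
(99 + 15*(-46)) + R = (99 + 15*(-46)) + 3488119/2977 = (99 - 690) + 3488119/2977 = -591 + 3488119/2977 = 1728712/2977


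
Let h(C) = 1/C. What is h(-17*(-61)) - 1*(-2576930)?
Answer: 2672276411/1037 ≈ 2.5769e+6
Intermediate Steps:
h(-17*(-61)) - 1*(-2576930) = 1/(-17*(-61)) - 1*(-2576930) = 1/1037 + 2576930 = 2672276411/1037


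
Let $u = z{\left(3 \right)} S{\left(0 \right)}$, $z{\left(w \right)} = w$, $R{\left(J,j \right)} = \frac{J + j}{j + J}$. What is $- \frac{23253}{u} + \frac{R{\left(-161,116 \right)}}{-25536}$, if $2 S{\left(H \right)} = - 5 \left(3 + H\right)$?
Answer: $\frac{131953019}{127680} \approx 1033.5$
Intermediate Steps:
$R{\left(J,j \right)} = 1$ ($R{\left(J,j \right)} = \frac{J + j}{J + j} = 1$)
$S{\left(H \right)} = - \frac{15}{2} - \frac{5 H}{2}$ ($S{\left(H \right)} = \frac{\left(-5\right) \left(3 + H\right)}{2} = \frac{-15 - 5 H}{2} = - \frac{15}{2} - \frac{5 H}{2}$)
$u = - \frac{45}{2}$ ($u = 3 \left(- \frac{15}{2} - 0\right) = 3 \left(- \frac{15}{2} + 0\right) = 3 \left(- \frac{15}{2}\right) = - \frac{45}{2} \approx -22.5$)
$- \frac{23253}{u} + \frac{R{\left(-161,116 \right)}}{-25536} = - \frac{23253}{- \frac{45}{2}} + 1 \frac{1}{-25536} = \left(-23253\right) \left(- \frac{2}{45}\right) + 1 \left(- \frac{1}{25536}\right) = \frac{15502}{15} - \frac{1}{25536} = \frac{131953019}{127680}$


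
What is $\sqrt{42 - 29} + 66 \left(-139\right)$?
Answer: $-9174 + \sqrt{13} \approx -9170.4$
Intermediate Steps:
$\sqrt{42 - 29} + 66 \left(-139\right) = \sqrt{13} - 9174 = -9174 + \sqrt{13}$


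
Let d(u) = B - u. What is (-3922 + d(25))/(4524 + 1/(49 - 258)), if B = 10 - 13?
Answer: -165110/189103 ≈ -0.87312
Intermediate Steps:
B = -3
d(u) = -3 - u
(-3922 + d(25))/(4524 + 1/(49 - 258)) = (-3922 + (-3 - 1*25))/(4524 + 1/(49 - 258)) = (-3922 + (-3 - 25))/(4524 + 1/(-209)) = (-3922 - 28)/(4524 - 1/209) = -3950/945515/209 = -3950*209/945515 = -165110/189103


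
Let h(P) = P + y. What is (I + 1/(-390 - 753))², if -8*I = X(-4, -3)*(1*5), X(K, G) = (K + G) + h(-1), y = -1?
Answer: 2644736329/83612736 ≈ 31.631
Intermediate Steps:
h(P) = -1 + P (h(P) = P - 1 = -1 + P)
X(K, G) = -2 + G + K (X(K, G) = (K + G) + (-1 - 1) = (G + K) - 2 = -2 + G + K)
I = 45/8 (I = -(-2 - 3 - 4)*1*5/8 = -(-9)*5/8 = -⅛*(-45) = 45/8 ≈ 5.6250)
(I + 1/(-390 - 753))² = (45/8 + 1/(-390 - 753))² = (45/8 + 1/(-1143))² = (45/8 - 1/1143)² = (51427/9144)² = 2644736329/83612736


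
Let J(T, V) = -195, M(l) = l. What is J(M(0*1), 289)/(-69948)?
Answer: 65/23316 ≈ 0.0027878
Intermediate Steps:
J(M(0*1), 289)/(-69948) = -195/(-69948) = -195*(-1/69948) = 65/23316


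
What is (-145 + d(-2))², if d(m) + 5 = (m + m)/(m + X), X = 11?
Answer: 1833316/81 ≈ 22634.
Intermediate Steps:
d(m) = -5 + 2*m/(11 + m) (d(m) = -5 + (m + m)/(m + 11) = -5 + (2*m)/(11 + m) = -5 + 2*m/(11 + m))
(-145 + d(-2))² = (-145 + (-55 - 3*(-2))/(11 - 2))² = (-145 + (-55 + 6)/9)² = (-145 + (⅑)*(-49))² = (-145 - 49/9)² = (-1354/9)² = 1833316/81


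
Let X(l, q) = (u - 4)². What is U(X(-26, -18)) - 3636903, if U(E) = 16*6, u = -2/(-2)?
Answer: -3636807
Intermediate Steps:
u = 1 (u = -2*(-½) = 1)
X(l, q) = 9 (X(l, q) = (1 - 4)² = (-3)² = 9)
U(E) = 96
U(X(-26, -18)) - 3636903 = 96 - 3636903 = -3636807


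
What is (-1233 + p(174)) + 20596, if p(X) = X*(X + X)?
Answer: 79915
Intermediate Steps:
p(X) = 2*X² (p(X) = X*(2*X) = 2*X²)
(-1233 + p(174)) + 20596 = (-1233 + 2*174²) + 20596 = (-1233 + 2*30276) + 20596 = (-1233 + 60552) + 20596 = 59319 + 20596 = 79915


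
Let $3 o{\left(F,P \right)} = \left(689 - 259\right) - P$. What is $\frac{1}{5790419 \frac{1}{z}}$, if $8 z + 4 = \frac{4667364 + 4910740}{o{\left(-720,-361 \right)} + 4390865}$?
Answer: $- \frac{1497452}{38139712294367} \approx -3.9262 \cdot 10^{-8}$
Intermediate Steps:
$o{\left(F,P \right)} = \frac{430}{3} - \frac{P}{3}$ ($o{\left(F,P \right)} = \frac{\left(689 - 259\right) - P}{3} = \frac{430 - P}{3} = \frac{430}{3} - \frac{P}{3}$)
$z = - \frac{1497452}{6586693}$ ($z = - \frac{1}{2} + \frac{\left(4667364 + 4910740\right) \frac{1}{\left(\frac{430}{3} - - \frac{361}{3}\right) + 4390865}}{8} = - \frac{1}{2} + \frac{9578104 \frac{1}{\left(\frac{430}{3} + \frac{361}{3}\right) + 4390865}}{8} = - \frac{1}{2} + \frac{9578104 \frac{1}{\frac{791}{3} + 4390865}}{8} = - \frac{1}{2} + \frac{9578104 \frac{1}{\frac{13173386}{3}}}{8} = - \frac{1}{2} + \frac{9578104 \cdot \frac{3}{13173386}}{8} = - \frac{1}{2} + \frac{1}{8} \cdot \frac{14367156}{6586693} = - \frac{1}{2} + \frac{3591789}{13173386} = - \frac{1497452}{6586693} \approx -0.22734$)
$\frac{1}{5790419 \frac{1}{z}} = \frac{1}{5790419 \frac{1}{- \frac{1497452}{6586693}}} = \frac{1}{5790419 \left(- \frac{6586693}{1497452}\right)} = \frac{1}{- \frac{38139712294367}{1497452}} = - \frac{1497452}{38139712294367}$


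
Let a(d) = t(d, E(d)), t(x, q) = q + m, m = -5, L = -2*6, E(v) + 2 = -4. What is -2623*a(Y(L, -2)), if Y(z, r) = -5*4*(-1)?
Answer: 28853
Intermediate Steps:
E(v) = -6 (E(v) = -2 - 4 = -6)
L = -12
Y(z, r) = 20 (Y(z, r) = -20*(-1) = 20)
t(x, q) = -5 + q (t(x, q) = q - 5 = -5 + q)
a(d) = -11 (a(d) = -5 - 6 = -11)
-2623*a(Y(L, -2)) = -2623*(-11) = 28853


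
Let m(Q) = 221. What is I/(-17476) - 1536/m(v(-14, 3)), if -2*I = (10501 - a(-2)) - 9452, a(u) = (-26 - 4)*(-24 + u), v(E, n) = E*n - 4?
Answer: -3154519/454376 ≈ -6.9425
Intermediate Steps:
v(E, n) = -4 + E*n
a(u) = 720 - 30*u (a(u) = -30*(-24 + u) = 720 - 30*u)
I = -269/2 (I = -((10501 - (720 - 30*(-2))) - 9452)/2 = -((10501 - (720 + 60)) - 9452)/2 = -((10501 - 1*780) - 9452)/2 = -((10501 - 780) - 9452)/2 = -(9721 - 9452)/2 = -1/2*269 = -269/2 ≈ -134.50)
I/(-17476) - 1536/m(v(-14, 3)) = -269/2/(-17476) - 1536/221 = -269/2*(-1/17476) - 1536*1/221 = 269/34952 - 1536/221 = -3154519/454376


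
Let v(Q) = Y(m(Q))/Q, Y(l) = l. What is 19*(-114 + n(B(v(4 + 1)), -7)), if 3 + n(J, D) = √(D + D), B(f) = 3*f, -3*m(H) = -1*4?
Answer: -2223 + 19*I*√14 ≈ -2223.0 + 71.091*I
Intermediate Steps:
m(H) = 4/3 (m(H) = -(-1)*4/3 = -⅓*(-4) = 4/3)
v(Q) = 4/(3*Q)
n(J, D) = -3 + √2*√D (n(J, D) = -3 + √(D + D) = -3 + √(2*D) = -3 + √2*√D)
19*(-114 + n(B(v(4 + 1)), -7)) = 19*(-114 + (-3 + √2*√(-7))) = 19*(-114 + (-3 + √2*(I*√7))) = 19*(-114 + (-3 + I*√14)) = 19*(-117 + I*√14) = -2223 + 19*I*√14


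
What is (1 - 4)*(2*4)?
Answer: -24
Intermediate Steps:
(1 - 4)*(2*4) = -3*8 = -24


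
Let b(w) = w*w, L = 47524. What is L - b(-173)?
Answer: 17595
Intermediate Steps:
b(w) = w²
L - b(-173) = 47524 - 1*(-173)² = 47524 - 1*29929 = 47524 - 29929 = 17595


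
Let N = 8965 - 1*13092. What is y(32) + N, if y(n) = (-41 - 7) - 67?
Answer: -4242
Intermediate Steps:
N = -4127 (N = 8965 - 13092 = -4127)
y(n) = -115 (y(n) = -48 - 67 = -115)
y(32) + N = -115 - 4127 = -4242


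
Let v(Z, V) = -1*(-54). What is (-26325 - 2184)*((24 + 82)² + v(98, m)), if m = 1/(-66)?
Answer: -321866610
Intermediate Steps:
m = -1/66 ≈ -0.015152
v(Z, V) = 54
(-26325 - 2184)*((24 + 82)² + v(98, m)) = (-26325 - 2184)*((24 + 82)² + 54) = -28509*(106² + 54) = -28509*(11236 + 54) = -28509*11290 = -321866610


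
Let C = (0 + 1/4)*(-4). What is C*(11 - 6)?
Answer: -5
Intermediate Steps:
C = -1 (C = (0 + ¼)*(-4) = (¼)*(-4) = -1)
C*(11 - 6) = -(11 - 6) = -1*5 = -5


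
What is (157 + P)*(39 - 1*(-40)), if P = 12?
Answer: 13351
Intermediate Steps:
(157 + P)*(39 - 1*(-40)) = (157 + 12)*(39 - 1*(-40)) = 169*(39 + 40) = 169*79 = 13351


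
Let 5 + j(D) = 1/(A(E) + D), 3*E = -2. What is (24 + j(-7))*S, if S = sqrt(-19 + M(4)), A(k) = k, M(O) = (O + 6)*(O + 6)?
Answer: 3906/23 ≈ 169.83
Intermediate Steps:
M(O) = (6 + O)**2 (M(O) = (6 + O)*(6 + O) = (6 + O)**2)
E = -2/3 (E = (1/3)*(-2) = -2/3 ≈ -0.66667)
S = 9 (S = sqrt(-19 + (6 + 4)**2) = sqrt(-19 + 10**2) = sqrt(-19 + 100) = sqrt(81) = 9)
j(D) = -5 + 1/(-2/3 + D)
(24 + j(-7))*S = (24 + (13 - 15*(-7))/(-2 + 3*(-7)))*9 = (24 + (13 + 105)/(-2 - 21))*9 = (24 + 118/(-23))*9 = (24 - 1/23*118)*9 = (24 - 118/23)*9 = (434/23)*9 = 3906/23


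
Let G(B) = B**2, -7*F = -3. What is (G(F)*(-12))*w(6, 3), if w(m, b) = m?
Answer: -648/49 ≈ -13.224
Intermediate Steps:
F = 3/7 (F = -1/7*(-3) = 3/7 ≈ 0.42857)
(G(F)*(-12))*w(6, 3) = ((3/7)**2*(-12))*6 = ((9/49)*(-12))*6 = -108/49*6 = -648/49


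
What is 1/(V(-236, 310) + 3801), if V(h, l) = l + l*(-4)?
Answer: 1/2871 ≈ 0.00034831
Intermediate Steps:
V(h, l) = -3*l (V(h, l) = l - 4*l = -3*l)
1/(V(-236, 310) + 3801) = 1/(-3*310 + 3801) = 1/(-930 + 3801) = 1/2871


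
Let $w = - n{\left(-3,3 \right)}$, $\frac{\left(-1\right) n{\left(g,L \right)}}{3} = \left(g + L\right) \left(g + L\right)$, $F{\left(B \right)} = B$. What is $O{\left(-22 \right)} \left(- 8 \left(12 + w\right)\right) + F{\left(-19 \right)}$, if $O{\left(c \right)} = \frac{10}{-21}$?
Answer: $\frac{187}{7} \approx 26.714$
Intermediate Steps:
$n{\left(g,L \right)} = - 3 \left(L + g\right)^{2}$ ($n{\left(g,L \right)} = - 3 \left(g + L\right) \left(g + L\right) = - 3 \left(L + g\right) \left(L + g\right) = - 3 \left(L + g\right)^{2}$)
$O{\left(c \right)} = - \frac{10}{21}$ ($O{\left(c \right)} = 10 \left(- \frac{1}{21}\right) = - \frac{10}{21}$)
$w = 0$ ($w = - \left(-3\right) \left(3 - 3\right)^{2} = - \left(-3\right) 0^{2} = - \left(-3\right) 0 = \left(-1\right) 0 = 0$)
$O{\left(-22 \right)} \left(- 8 \left(12 + w\right)\right) + F{\left(-19 \right)} = - \frac{10 \left(- 8 \left(12 + 0\right)\right)}{21} - 19 = - \frac{10 \left(\left(-8\right) 12\right)}{21} - 19 = \left(- \frac{10}{21}\right) \left(-96\right) - 19 = \frac{320}{7} - 19 = \frac{187}{7}$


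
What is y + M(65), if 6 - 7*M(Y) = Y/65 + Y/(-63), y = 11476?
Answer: 5061296/441 ≈ 11477.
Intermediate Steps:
M(Y) = 6/7 + 2*Y/28665 (M(Y) = 6/7 - (Y/65 + Y/(-63))/7 = 6/7 - (Y*(1/65) + Y*(-1/63))/7 = 6/7 - (Y/65 - Y/63)/7 = 6/7 - (-2)*Y/28665 = 6/7 + 2*Y/28665)
y + M(65) = 11476 + (6/7 + (2/28665)*65) = 11476 + (6/7 + 2/441) = 11476 + 380/441 = 5061296/441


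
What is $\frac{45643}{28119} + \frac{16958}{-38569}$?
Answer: $\frac{98735605}{83424747} \approx 1.1835$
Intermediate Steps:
$\frac{45643}{28119} + \frac{16958}{-38569} = 45643 \cdot \frac{1}{28119} + 16958 \left(- \frac{1}{38569}\right) = \frac{3511}{2163} - \frac{16958}{38569} = \frac{98735605}{83424747}$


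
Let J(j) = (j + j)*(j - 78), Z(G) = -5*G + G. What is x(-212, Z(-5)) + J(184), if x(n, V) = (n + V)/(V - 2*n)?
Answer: 1443280/37 ≈ 39008.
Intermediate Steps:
Z(G) = -4*G
x(n, V) = (V + n)/(V - 2*n)
J(j) = 2*j*(-78 + j) (J(j) = (2*j)*(-78 + j) = 2*j*(-78 + j))
x(-212, Z(-5)) + J(184) = (-4*(-5) - 212)/(-4*(-5) - 2*(-212)) + 2*184*(-78 + 184) = (20 - 212)/(20 + 424) + 2*184*106 = -192/444 + 39008 = (1/444)*(-192) + 39008 = -16/37 + 39008 = 1443280/37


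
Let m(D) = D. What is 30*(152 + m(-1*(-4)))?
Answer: 4680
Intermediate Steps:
30*(152 + m(-1*(-4))) = 30*(152 - 1*(-4)) = 30*(152 + 4) = 30*156 = 4680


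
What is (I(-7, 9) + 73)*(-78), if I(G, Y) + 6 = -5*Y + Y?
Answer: -2418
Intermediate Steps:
I(G, Y) = -6 - 4*Y (I(G, Y) = -6 + (-5*Y + Y) = -6 - 4*Y)
(I(-7, 9) + 73)*(-78) = ((-6 - 4*9) + 73)*(-78) = ((-6 - 36) + 73)*(-78) = (-42 + 73)*(-78) = 31*(-78) = -2418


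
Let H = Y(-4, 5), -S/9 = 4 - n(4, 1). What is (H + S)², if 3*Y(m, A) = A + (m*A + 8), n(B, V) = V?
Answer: 7744/9 ≈ 860.44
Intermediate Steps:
S = -27 (S = -9*(4 - 1*1) = -9*(4 - 1) = -9*3 = -27)
Y(m, A) = 8/3 + A/3 + A*m/3 (Y(m, A) = (A + (m*A + 8))/3 = (A + (A*m + 8))/3 = (A + (8 + A*m))/3 = (8 + A + A*m)/3 = 8/3 + A/3 + A*m/3)
H = -7/3 (H = 8/3 + (⅓)*5 + (⅓)*5*(-4) = 8/3 + 5/3 - 20/3 = -7/3 ≈ -2.3333)
(H + S)² = (-7/3 - 27)² = (-88/3)² = 7744/9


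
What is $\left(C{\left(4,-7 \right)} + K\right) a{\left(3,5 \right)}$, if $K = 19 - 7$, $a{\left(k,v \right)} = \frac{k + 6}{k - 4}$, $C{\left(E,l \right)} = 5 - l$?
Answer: $-216$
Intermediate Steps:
$a{\left(k,v \right)} = \frac{6 + k}{-4 + k}$
$K = 12$
$\left(C{\left(4,-7 \right)} + K\right) a{\left(3,5 \right)} = \left(\left(5 - -7\right) + 12\right) \frac{6 + 3}{-4 + 3} = \left(\left(5 + 7\right) + 12\right) \frac{1}{-1} \cdot 9 = \left(12 + 12\right) \left(\left(-1\right) 9\right) = 24 \left(-9\right) = -216$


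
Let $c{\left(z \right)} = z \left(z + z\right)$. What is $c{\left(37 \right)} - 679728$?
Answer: $-676990$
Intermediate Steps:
$c{\left(z \right)} = 2 z^{2}$ ($c{\left(z \right)} = z 2 z = 2 z^{2}$)
$c{\left(37 \right)} - 679728 = 2 \cdot 37^{2} - 679728 = 2 \cdot 1369 - 679728 = 2738 - 679728 = -676990$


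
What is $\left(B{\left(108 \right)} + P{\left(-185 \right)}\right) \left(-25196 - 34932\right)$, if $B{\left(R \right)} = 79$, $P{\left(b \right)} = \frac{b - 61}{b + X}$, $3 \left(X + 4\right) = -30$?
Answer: $- \frac{960063776}{199} \approx -4.8244 \cdot 10^{6}$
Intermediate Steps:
$X = -14$ ($X = -4 + \frac{1}{3} \left(-30\right) = -4 - 10 = -14$)
$P{\left(b \right)} = \frac{-61 + b}{-14 + b}$ ($P{\left(b \right)} = \frac{b - 61}{b - 14} = \frac{-61 + b}{-14 + b}$)
$\left(B{\left(108 \right)} + P{\left(-185 \right)}\right) \left(-25196 - 34932\right) = \left(79 + \frac{-61 - 185}{-14 - 185}\right) \left(-25196 - 34932\right) = \left(79 + \frac{1}{-199} \left(-246\right)\right) \left(-60128\right) = \left(79 - - \frac{246}{199}\right) \left(-60128\right) = \left(79 + \frac{246}{199}\right) \left(-60128\right) = \frac{15967}{199} \left(-60128\right) = - \frac{960063776}{199}$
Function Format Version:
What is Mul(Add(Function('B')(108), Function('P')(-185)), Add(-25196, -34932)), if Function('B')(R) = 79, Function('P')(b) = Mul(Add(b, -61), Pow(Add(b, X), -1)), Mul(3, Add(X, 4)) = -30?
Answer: Rational(-960063776, 199) ≈ -4.8244e+6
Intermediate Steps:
X = -14 (X = Add(-4, Mul(Rational(1, 3), -30)) = Add(-4, -10) = -14)
Function('P')(b) = Mul(Pow(Add(-14, b), -1), Add(-61, b)) (Function('P')(b) = Mul(Add(b, -61), Pow(Add(b, -14), -1)) = Mul(Add(-61, b), Pow(Add(-14, b), -1)) = Mul(Pow(Add(-14, b), -1), Add(-61, b)))
Mul(Add(Function('B')(108), Function('P')(-185)), Add(-25196, -34932)) = Mul(Add(79, Mul(Pow(Add(-14, -185), -1), Add(-61, -185))), Add(-25196, -34932)) = Mul(Add(79, Mul(Pow(-199, -1), -246)), -60128) = Mul(Add(79, Mul(Rational(-1, 199), -246)), -60128) = Mul(Add(79, Rational(246, 199)), -60128) = Mul(Rational(15967, 199), -60128) = Rational(-960063776, 199)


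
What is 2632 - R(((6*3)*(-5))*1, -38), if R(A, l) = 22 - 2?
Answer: 2612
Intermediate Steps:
R(A, l) = 20
2632 - R(((6*3)*(-5))*1, -38) = 2632 - 1*20 = 2632 - 20 = 2612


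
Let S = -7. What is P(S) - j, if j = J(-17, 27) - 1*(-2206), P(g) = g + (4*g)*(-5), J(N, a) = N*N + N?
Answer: -2345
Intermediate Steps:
J(N, a) = N + N² (J(N, a) = N² + N = N + N²)
P(g) = -19*g (P(g) = g - 20*g = -19*g)
j = 2478 (j = -17*(1 - 17) - 1*(-2206) = -17*(-16) + 2206 = 272 + 2206 = 2478)
P(S) - j = -19*(-7) - 1*2478 = 133 - 2478 = -2345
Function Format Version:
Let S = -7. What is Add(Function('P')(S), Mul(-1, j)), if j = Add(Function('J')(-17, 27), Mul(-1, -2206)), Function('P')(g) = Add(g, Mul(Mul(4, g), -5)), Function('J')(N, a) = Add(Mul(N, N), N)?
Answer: -2345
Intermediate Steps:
Function('J')(N, a) = Add(N, Pow(N, 2)) (Function('J')(N, a) = Add(Pow(N, 2), N) = Add(N, Pow(N, 2)))
Function('P')(g) = Mul(-19, g) (Function('P')(g) = Add(g, Mul(-20, g)) = Mul(-19, g))
j = 2478 (j = Add(Mul(-17, Add(1, -17)), Mul(-1, -2206)) = Add(Mul(-17, -16), 2206) = Add(272, 2206) = 2478)
Add(Function('P')(S), Mul(-1, j)) = Add(Mul(-19, -7), Mul(-1, 2478)) = Add(133, -2478) = -2345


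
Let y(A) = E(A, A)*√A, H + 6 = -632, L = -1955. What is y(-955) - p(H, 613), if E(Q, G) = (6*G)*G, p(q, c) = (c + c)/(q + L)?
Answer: 1226/2593 + 5472150*I*√955 ≈ 0.47281 + 1.6911e+8*I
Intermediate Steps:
H = -638 (H = -6 - 632 = -638)
p(q, c) = 2*c/(-1955 + q) (p(q, c) = (c + c)/(q - 1955) = (2*c)/(-1955 + q) = 2*c/(-1955 + q))
E(Q, G) = 6*G²
y(A) = 6*A^(5/2) (y(A) = (6*A²)*√A = 6*A^(5/2))
y(-955) - p(H, 613) = 6*(-955)^(5/2) - 2*613/(-1955 - 638) = 6*(912025*I*√955) - 2*613/(-2593) = 5472150*I*√955 - 2*613*(-1)/2593 = 5472150*I*√955 - 1*(-1226/2593) = 5472150*I*√955 + 1226/2593 = 1226/2593 + 5472150*I*√955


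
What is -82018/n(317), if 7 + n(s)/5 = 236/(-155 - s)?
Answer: 164036/75 ≈ 2187.1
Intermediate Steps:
n(s) = -35 + 1180/(-155 - s) (n(s) = -35 + 5*(236/(-155 - s)) = -35 + 1180/(-155 - s))
-82018/n(317) = -82018*(155 + 317)/(5*(-1321 - 7*317)) = -82018*472/(5*(-1321 - 2219)) = -82018/(5*(1/472)*(-3540)) = -82018/(-75/2) = -82018*(-2/75) = 164036/75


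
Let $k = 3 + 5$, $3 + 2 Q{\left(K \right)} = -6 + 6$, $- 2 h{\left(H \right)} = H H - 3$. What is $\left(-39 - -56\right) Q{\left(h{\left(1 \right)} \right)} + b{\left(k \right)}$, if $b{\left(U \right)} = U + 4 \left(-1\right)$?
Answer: $- \frac{43}{2} \approx -21.5$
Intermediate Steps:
$h{\left(H \right)} = \frac{3}{2} - \frac{H^{2}}{2}$ ($h{\left(H \right)} = - \frac{H H - 3}{2} = - \frac{H^{2} - 3}{2} = - \frac{-3 + H^{2}}{2} = \frac{3}{2} - \frac{H^{2}}{2}$)
$Q{\left(K \right)} = - \frac{3}{2}$ ($Q{\left(K \right)} = - \frac{3}{2} + \frac{-6 + 6}{2} = - \frac{3}{2} + \frac{1}{2} \cdot 0 = - \frac{3}{2} + 0 = - \frac{3}{2}$)
$k = 8$
$b{\left(U \right)} = -4 + U$ ($b{\left(U \right)} = U - 4 = -4 + U$)
$\left(-39 - -56\right) Q{\left(h{\left(1 \right)} \right)} + b{\left(k \right)} = \left(-39 - -56\right) \left(- \frac{3}{2}\right) + \left(-4 + 8\right) = \left(-39 + 56\right) \left(- \frac{3}{2}\right) + 4 = 17 \left(- \frac{3}{2}\right) + 4 = - \frac{51}{2} + 4 = - \frac{43}{2}$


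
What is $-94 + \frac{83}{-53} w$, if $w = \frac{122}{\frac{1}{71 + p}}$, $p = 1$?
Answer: $- \frac{734054}{53} \approx -13850.0$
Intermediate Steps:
$w = 8784$ ($w = \frac{122}{\frac{1}{71 + 1}} = \frac{122}{\frac{1}{72}} = 122 \frac{1}{\frac{1}{72}} = 122 \cdot 72 = 8784$)
$-94 + \frac{83}{-53} w = -94 + \frac{83}{-53} \cdot 8784 = -94 + 83 \left(- \frac{1}{53}\right) 8784 = -94 - \frac{729072}{53} = - \frac{734054}{53}$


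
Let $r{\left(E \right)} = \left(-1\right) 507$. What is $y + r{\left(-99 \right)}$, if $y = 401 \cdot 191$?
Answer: $76084$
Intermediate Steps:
$y = 76591$
$r{\left(E \right)} = -507$
$y + r{\left(-99 \right)} = 76591 - 507 = 76084$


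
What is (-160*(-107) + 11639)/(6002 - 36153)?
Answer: -28759/30151 ≈ -0.95383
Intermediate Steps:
(-160*(-107) + 11639)/(6002 - 36153) = (17120 + 11639)/(-30151) = 28759*(-1/30151) = -28759/30151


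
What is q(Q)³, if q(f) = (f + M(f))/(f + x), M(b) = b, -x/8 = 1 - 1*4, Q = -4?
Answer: -8/125 ≈ -0.064000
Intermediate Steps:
x = 24 (x = -8*(1 - 1*4) = -8*(1 - 4) = -8*(-3) = 24)
q(f) = 2*f/(24 + f) (q(f) = (f + f)/(f + 24) = (2*f)/(24 + f) = 2*f/(24 + f))
q(Q)³ = (2*(-4)/(24 - 4))³ = (2*(-4)/20)³ = (2*(-4)*(1/20))³ = (-⅖)³ = -8/125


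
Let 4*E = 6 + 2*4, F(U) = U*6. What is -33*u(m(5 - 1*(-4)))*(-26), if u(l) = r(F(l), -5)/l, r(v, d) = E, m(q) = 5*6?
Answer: 1001/10 ≈ 100.10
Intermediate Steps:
F(U) = 6*U
m(q) = 30
E = 7/2 (E = (6 + 2*4)/4 = (6 + 8)/4 = (¼)*14 = 7/2 ≈ 3.5000)
r(v, d) = 7/2
u(l) = 7/(2*l)
-33*u(m(5 - 1*(-4)))*(-26) = -231/(2*30)*(-26) = -33*7/60*(-26) = -77/20*(-26) = 1001/10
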